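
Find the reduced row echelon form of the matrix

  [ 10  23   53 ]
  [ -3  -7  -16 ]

[[1, 0, 3], [0, 1, 1]]

r1 -> 1/10·r1
  [  1  23/10  53/10 ]
  [ -3     -7    -16 ]
r2 -> r2 + 3·r1
  [ 1  23/10  53/10 ]
  [ 0  -1/10  -1/10 ]
r2 -> -10·r2
  [ 1  23/10  53/10 ]
  [ 0      1      1 ]
r1 -> r1 − 23/10·r2
  [ 1  0  3 ]
  [ 0  1  1 ]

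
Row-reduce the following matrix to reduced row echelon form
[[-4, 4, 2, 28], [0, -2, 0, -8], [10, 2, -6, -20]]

R1 := -1/4·R1
  [  1  -1  -1/2   -7 ]
  [  0  -2     0   -8 ]
  [ 10   2    -6  -20 ]
R3 := R3 − 10·R1
  [ 1  -1  -1/2  -7 ]
  [ 0  -2     0  -8 ]
  [ 0  12    -1  50 ]
R2 := -1/2·R2
  [ 1  -1  -1/2  -7 ]
  [ 0   1     0   4 ]
  [ 0  12    -1  50 ]
R3 := R3 − 12·R2
  [ 1  -1  -1/2  -7 ]
  [ 0   1     0   4 ]
  [ 0   0    -1   2 ]
R3 := -1·R3
  [ 1  -1  -1/2  -7 ]
  [ 0   1     0   4 ]
  [ 0   0     1  -2 ]
R1 := R1 + 1/2·R3
  [ 1  -1  0  -8 ]
  [ 0   1  0   4 ]
  [ 0   0  1  -2 ]
R1 := R1 + R2
  [ 1  0  0  -4 ]
  [ 0  1  0   4 ]
  [ 0  0  1  -2 ]

[[1, 0, 0, -4], [0, 1, 0, 4], [0, 0, 1, -2]]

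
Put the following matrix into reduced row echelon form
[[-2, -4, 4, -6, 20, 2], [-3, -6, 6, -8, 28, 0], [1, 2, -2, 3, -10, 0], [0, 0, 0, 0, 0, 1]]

[[1, 2, -2, 0, -4, 0], [0, 0, 0, 1, -2, 0], [0, 0, 0, 0, 0, 1], [0, 0, 0, 0, 0, 0]]

r1 := -1/2·r1
  [  1   2  -2   3  -10  -1 ]
  [ -3  -6   6  -8   28   0 ]
  [  1   2  -2   3  -10   0 ]
  [  0   0   0   0    0   1 ]
r2 := r2 + 3·r1
  [ 1  2  -2  3  -10  -1 ]
  [ 0  0   0  1   -2  -3 ]
  [ 1  2  -2  3  -10   0 ]
  [ 0  0   0  0    0   1 ]
r3 := r3 − r1
  [ 1  2  -2  3  -10  -1 ]
  [ 0  0   0  1   -2  -3 ]
  [ 0  0   0  0    0   1 ]
  [ 0  0   0  0    0   1 ]
r4 := r4 − r3
  [ 1  2  -2  3  -10  -1 ]
  [ 0  0   0  1   -2  -3 ]
  [ 0  0   0  0    0   1 ]
  [ 0  0   0  0    0   0 ]
r2 := r2 + 3·r3
  [ 1  2  -2  3  -10  -1 ]
  [ 0  0   0  1   -2   0 ]
  [ 0  0   0  0    0   1 ]
  [ 0  0   0  0    0   0 ]
r1 := r1 + r3
  [ 1  2  -2  3  -10  0 ]
  [ 0  0   0  1   -2  0 ]
  [ 0  0   0  0    0  1 ]
  [ 0  0   0  0    0  0 ]
r1 := r1 − 3·r2
  [ 1  2  -2  0  -4  0 ]
  [ 0  0   0  1  -2  0 ]
  [ 0  0   0  0   0  1 ]
  [ 0  0   0  0   0  0 ]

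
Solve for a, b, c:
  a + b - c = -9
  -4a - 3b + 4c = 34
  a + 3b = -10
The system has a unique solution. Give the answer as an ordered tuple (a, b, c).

Form the augmented matrix and row-reduce:
  [  1   1  -1  |   -9 ]
  [ -4  -3   4  |   34 ]
  [  1   3   0  |  -10 ]
ρ2 := ρ2 + 4·ρ1
  [ 1  1  -1  |   -9 ]
  [ 0  1   0  |   -2 ]
  [ 1  3   0  |  -10 ]
ρ3 := ρ3 − ρ1
  [ 1  1  -1  |  -9 ]
  [ 0  1   0  |  -2 ]
  [ 0  2   1  |  -1 ]
ρ3 := ρ3 − 2·ρ2
  [ 1  1  -1  |  -9 ]
  [ 0  1   0  |  -2 ]
  [ 0  0   1  |   3 ]
ρ1 := ρ1 + ρ3
  [ 1  1  0  |  -6 ]
  [ 0  1  0  |  -2 ]
  [ 0  0  1  |   3 ]
ρ1 := ρ1 − ρ2
  [ 1  0  0  |  -4 ]
  [ 0  1  0  |  -2 ]
  [ 0  0  1  |   3 ]
Reading off the last column: a = -4, b = -2, c = 3.

(-4, -2, 3)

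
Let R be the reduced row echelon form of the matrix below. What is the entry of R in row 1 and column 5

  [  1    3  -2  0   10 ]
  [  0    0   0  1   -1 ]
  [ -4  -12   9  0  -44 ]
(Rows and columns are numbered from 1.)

2

R3 -> R3 + 4·R1
  [ 1  3  -2  0  10 ]
  [ 0  0   0  1  -1 ]
  [ 0  0   1  0  -4 ]
R2 ↔ R3
  [ 1  3  -2  0  10 ]
  [ 0  0   1  0  -4 ]
  [ 0  0   0  1  -1 ]
R1 -> R1 + 2·R2
  [ 1  3  0  0   2 ]
  [ 0  0  1  0  -4 ]
  [ 0  0  0  1  -1 ]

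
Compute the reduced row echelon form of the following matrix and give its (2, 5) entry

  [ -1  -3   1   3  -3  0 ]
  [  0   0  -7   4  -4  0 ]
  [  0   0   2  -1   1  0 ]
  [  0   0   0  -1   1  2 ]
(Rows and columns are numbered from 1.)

r1 → -1·r1
  [ 1  3  -1  -3   3  0 ]
  [ 0  0  -7   4  -4  0 ]
  [ 0  0   2  -1   1  0 ]
  [ 0  0   0  -1   1  2 ]
r2 → -1/7·r2
  [ 1  3  -1    -3    3  0 ]
  [ 0  0   1  -4/7  4/7  0 ]
  [ 0  0   2    -1    1  0 ]
  [ 0  0   0    -1    1  2 ]
r3 → r3 − 2·r2
  [ 1  3  -1    -3     3  0 ]
  [ 0  0   1  -4/7   4/7  0 ]
  [ 0  0   0   1/7  -1/7  0 ]
  [ 0  0   0    -1     1  2 ]
r3 → 7·r3
  [ 1  3  -1    -3    3  0 ]
  [ 0  0   1  -4/7  4/7  0 ]
  [ 0  0   0     1   -1  0 ]
  [ 0  0   0    -1    1  2 ]
r4 → r4 + r3
  [ 1  3  -1    -3    3  0 ]
  [ 0  0   1  -4/7  4/7  0 ]
  [ 0  0   0     1   -1  0 ]
  [ 0  0   0     0    0  2 ]
r4 → 1/2·r4
  [ 1  3  -1    -3    3  0 ]
  [ 0  0   1  -4/7  4/7  0 ]
  [ 0  0   0     1   -1  0 ]
  [ 0  0   0     0    0  1 ]
r2 → r2 + 4/7·r3
  [ 1  3  -1  -3   3  0 ]
  [ 0  0   1   0   0  0 ]
  [ 0  0   0   1  -1  0 ]
  [ 0  0   0   0   0  1 ]
r1 → r1 + 3·r3
  [ 1  3  -1  0   0  0 ]
  [ 0  0   1  0   0  0 ]
  [ 0  0   0  1  -1  0 ]
  [ 0  0   0  0   0  1 ]
r1 → r1 + r2
  [ 1  3  0  0   0  0 ]
  [ 0  0  1  0   0  0 ]
  [ 0  0  0  1  -1  0 ]
  [ 0  0  0  0   0  1 ]

0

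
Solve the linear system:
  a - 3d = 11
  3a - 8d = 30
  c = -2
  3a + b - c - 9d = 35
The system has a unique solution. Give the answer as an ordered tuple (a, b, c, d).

Form the augmented matrix and row-reduce:
  [ 1  0   0  -3  |  11 ]
  [ 3  0   0  -8  |  30 ]
  [ 0  0   1   0  |  -2 ]
  [ 3  1  -1  -9  |  35 ]
ρ2 → ρ2 − 3·ρ1
  [ 1  0   0  -3  |  11 ]
  [ 0  0   0   1  |  -3 ]
  [ 0  0   1   0  |  -2 ]
  [ 3  1  -1  -9  |  35 ]
ρ4 → ρ4 − 3·ρ1
  [ 1  0   0  -3  |  11 ]
  [ 0  0   0   1  |  -3 ]
  [ 0  0   1   0  |  -2 ]
  [ 0  1  -1   0  |   2 ]
ρ2 <=> ρ4
  [ 1  0   0  -3  |  11 ]
  [ 0  1  -1   0  |   2 ]
  [ 0  0   1   0  |  -2 ]
  [ 0  0   0   1  |  -3 ]
ρ1 → ρ1 + 3·ρ4
  [ 1  0   0  0  |   2 ]
  [ 0  1  -1  0  |   2 ]
  [ 0  0   1  0  |  -2 ]
  [ 0  0   0  1  |  -3 ]
ρ2 → ρ2 + ρ3
  [ 1  0  0  0  |   2 ]
  [ 0  1  0  0  |   0 ]
  [ 0  0  1  0  |  -2 ]
  [ 0  0  0  1  |  -3 ]
Reading off the last column: a = 2, b = 0, c = -2, d = -3.

(2, 0, -2, -3)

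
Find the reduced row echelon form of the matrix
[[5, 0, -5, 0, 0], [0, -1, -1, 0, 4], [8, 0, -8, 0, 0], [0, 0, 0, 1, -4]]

[[1, 0, -1, 0, 0], [0, 1, 1, 0, -4], [0, 0, 0, 1, -4], [0, 0, 0, 0, 0]]

R1 -> 1/5·R1
R3 -> R3 − 8·R1
R2 -> -1·R2
R3 ↔ R4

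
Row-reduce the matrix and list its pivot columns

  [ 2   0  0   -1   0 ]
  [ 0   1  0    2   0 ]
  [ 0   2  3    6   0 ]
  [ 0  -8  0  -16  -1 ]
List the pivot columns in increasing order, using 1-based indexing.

r1 → 1/2·r1
  [ 1   0  0  -1/2   0 ]
  [ 0   1  0     2   0 ]
  [ 0   2  3     6   0 ]
  [ 0  -8  0   -16  -1 ]
r3 → r3 − 2·r2
  [ 1   0  0  -1/2   0 ]
  [ 0   1  0     2   0 ]
  [ 0   0  3     2   0 ]
  [ 0  -8  0   -16  -1 ]
r4 → r4 + 8·r2
  [ 1  0  0  -1/2   0 ]
  [ 0  1  0     2   0 ]
  [ 0  0  3     2   0 ]
  [ 0  0  0     0  -1 ]
r3 → 1/3·r3
  [ 1  0  0  -1/2   0 ]
  [ 0  1  0     2   0 ]
  [ 0  0  1   2/3   0 ]
  [ 0  0  0     0  -1 ]
r4 → -1·r4
  [ 1  0  0  -1/2  0 ]
  [ 0  1  0     2  0 ]
  [ 0  0  1   2/3  0 ]
  [ 0  0  0     0  1 ]
Pivot columns are the columns containing a leading 1.

1, 2, 3, 5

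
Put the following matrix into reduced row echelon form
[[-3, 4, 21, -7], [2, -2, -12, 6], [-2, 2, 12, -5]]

[[1, 0, -3, 0], [0, 1, 3, 0], [0, 0, 0, 1]]

Multiply R1 by -1/3.
Subtract 2 times R1 from R2.
Add 2 times R1 to R3.
Multiply R2 by 3/2.
Add 2/3 times R2 to R3.
Subtract 2 times R3 from R2.
Subtract 7/3 times R3 from R1.
Add 4/3 times R2 to R1.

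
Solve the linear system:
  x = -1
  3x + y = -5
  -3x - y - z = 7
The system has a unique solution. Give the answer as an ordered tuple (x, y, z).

Form the augmented matrix and row-reduce:
  [  1   0   0  |  -1 ]
  [  3   1   0  |  -5 ]
  [ -3  -1  -1  |   7 ]
ρ2 -> ρ2 − 3·ρ1
  [  1   0   0  |  -1 ]
  [  0   1   0  |  -2 ]
  [ -3  -1  -1  |   7 ]
ρ3 -> ρ3 + 3·ρ1
  [ 1   0   0  |  -1 ]
  [ 0   1   0  |  -2 ]
  [ 0  -1  -1  |   4 ]
ρ3 -> ρ3 + ρ2
  [ 1  0   0  |  -1 ]
  [ 0  1   0  |  -2 ]
  [ 0  0  -1  |   2 ]
ρ3 -> -1·ρ3
  [ 1  0  0  |  -1 ]
  [ 0  1  0  |  -2 ]
  [ 0  0  1  |  -2 ]
Reading off the last column: x = -1, y = -2, z = -2.

(-1, -2, -2)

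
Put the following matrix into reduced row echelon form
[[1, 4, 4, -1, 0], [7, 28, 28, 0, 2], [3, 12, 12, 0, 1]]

[[1, 4, 4, 0, 0], [0, 0, 0, 1, 0], [0, 0, 0, 0, 1]]

ρ2 ← ρ2 − 7·ρ1
  [ 1   4   4  -1  0 ]
  [ 0   0   0   7  2 ]
  [ 3  12  12   0  1 ]
ρ3 ← ρ3 − 3·ρ1
  [ 1  4  4  -1  0 ]
  [ 0  0  0   7  2 ]
  [ 0  0  0   3  1 ]
ρ2 ← 1/7·ρ2
  [ 1  4  4  -1    0 ]
  [ 0  0  0   1  2/7 ]
  [ 0  0  0   3    1 ]
ρ3 ← ρ3 − 3·ρ2
  [ 1  4  4  -1    0 ]
  [ 0  0  0   1  2/7 ]
  [ 0  0  0   0  1/7 ]
ρ3 ← 7·ρ3
  [ 1  4  4  -1    0 ]
  [ 0  0  0   1  2/7 ]
  [ 0  0  0   0    1 ]
ρ2 ← ρ2 − 2/7·ρ3
  [ 1  4  4  -1  0 ]
  [ 0  0  0   1  0 ]
  [ 0  0  0   0  1 ]
ρ1 ← ρ1 + ρ2
  [ 1  4  4  0  0 ]
  [ 0  0  0  1  0 ]
  [ 0  0  0  0  1 ]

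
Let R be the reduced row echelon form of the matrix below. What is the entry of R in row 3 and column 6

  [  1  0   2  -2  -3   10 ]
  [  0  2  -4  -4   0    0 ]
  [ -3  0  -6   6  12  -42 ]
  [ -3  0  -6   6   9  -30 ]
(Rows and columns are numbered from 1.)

ρ3 := ρ3 + 3·ρ1
  [  1  0   2  -2  -3   10 ]
  [  0  2  -4  -4   0    0 ]
  [  0  0   0   0   3  -12 ]
  [ -3  0  -6   6   9  -30 ]
ρ4 := ρ4 + 3·ρ1
  [ 1  0   2  -2  -3   10 ]
  [ 0  2  -4  -4   0    0 ]
  [ 0  0   0   0   3  -12 ]
  [ 0  0   0   0   0    0 ]
ρ2 := 1/2·ρ2
  [ 1  0   2  -2  -3   10 ]
  [ 0  1  -2  -2   0    0 ]
  [ 0  0   0   0   3  -12 ]
  [ 0  0   0   0   0    0 ]
ρ3 := 1/3·ρ3
  [ 1  0   2  -2  -3  10 ]
  [ 0  1  -2  -2   0   0 ]
  [ 0  0   0   0   1  -4 ]
  [ 0  0   0   0   0   0 ]
ρ1 := ρ1 + 3·ρ3
  [ 1  0   2  -2  0  -2 ]
  [ 0  1  -2  -2  0   0 ]
  [ 0  0   0   0  1  -4 ]
  [ 0  0   0   0  0   0 ]

-4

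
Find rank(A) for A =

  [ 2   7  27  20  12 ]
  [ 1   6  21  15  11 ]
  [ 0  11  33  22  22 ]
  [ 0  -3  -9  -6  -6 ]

r1 → 1/2·r1
  [ 1  7/2  27/2  10   6 ]
  [ 1    6    21  15  11 ]
  [ 0   11    33  22  22 ]
  [ 0   -3    -9  -6  -6 ]
r2 → r2 − r1
  [ 1  7/2  27/2  10   6 ]
  [ 0  5/2  15/2   5   5 ]
  [ 0   11    33  22  22 ]
  [ 0   -3    -9  -6  -6 ]
r2 → 2/5·r2
  [ 1  7/2  27/2  10   6 ]
  [ 0    1     3   2   2 ]
  [ 0   11    33  22  22 ]
  [ 0   -3    -9  -6  -6 ]
r3 → r3 − 11·r2
  [ 1  7/2  27/2  10   6 ]
  [ 0    1     3   2   2 ]
  [ 0    0     0   0   0 ]
  [ 0   -3    -9  -6  -6 ]
r4 → r4 + 3·r2
  [ 1  7/2  27/2  10  6 ]
  [ 0    1     3   2  2 ]
  [ 0    0     0   0  0 ]
  [ 0    0     0   0  0 ]
r1 → r1 − 7/2·r2
  [ 1  0  3  3  -1 ]
  [ 0  1  3  2   2 ]
  [ 0  0  0  0   0 ]
  [ 0  0  0  0   0 ]
The reduced form has 2 nonzero rows.

rank = 2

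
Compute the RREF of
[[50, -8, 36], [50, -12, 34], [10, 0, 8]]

[[1, 0, 4/5], [0, 1, 1/2], [0, 0, 0]]

Multiply R1 by 1/50.
  [  1  -4/25  18/25 ]
  [ 50    -12     34 ]
  [ 10      0      8 ]
Subtract 50 times R1 from R2.
  [  1  -4/25  18/25 ]
  [  0     -4     -2 ]
  [ 10      0      8 ]
Subtract 10 times R1 from R3.
  [ 1  -4/25  18/25 ]
  [ 0     -4     -2 ]
  [ 0    8/5    4/5 ]
Multiply R2 by -1/4.
  [ 1  -4/25  18/25 ]
  [ 0      1    1/2 ]
  [ 0    8/5    4/5 ]
Subtract 8/5 times R2 from R3.
  [ 1  -4/25  18/25 ]
  [ 0      1    1/2 ]
  [ 0      0      0 ]
Add 4/25 times R2 to R1.
  [ 1  0  4/5 ]
  [ 0  1  1/2 ]
  [ 0  0    0 ]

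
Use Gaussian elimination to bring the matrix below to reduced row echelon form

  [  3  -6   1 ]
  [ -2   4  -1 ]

ρ1 := 1/3·ρ1
  [  1  -2  1/3 ]
  [ -2   4   -1 ]
ρ2 := ρ2 + 2·ρ1
  [ 1  -2   1/3 ]
  [ 0   0  -1/3 ]
ρ2 := -3·ρ2
  [ 1  -2  1/3 ]
  [ 0   0    1 ]
ρ1 := ρ1 − 1/3·ρ2
  [ 1  -2  0 ]
  [ 0   0  1 ]

[[1, -2, 0], [0, 0, 1]]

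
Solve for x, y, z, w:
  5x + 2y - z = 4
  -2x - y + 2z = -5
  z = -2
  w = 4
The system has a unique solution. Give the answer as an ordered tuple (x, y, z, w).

(0, 1, -2, 4)

Form the augmented matrix and row-reduce:
  [  5   2  -1  0  |   4 ]
  [ -2  -1   2  0  |  -5 ]
  [  0   0   1  0  |  -2 ]
  [  0   0   0  1  |   4 ]
r1 := 1/5·r1
r2 := r2 + 2·r1
r2 := -5·r2
r2 := r2 + 8·r3
r1 := r1 + 1/5·r3
r1 := r1 − 2/5·r2
Reading off the last column: x = 0, y = 1, z = -2, w = 4.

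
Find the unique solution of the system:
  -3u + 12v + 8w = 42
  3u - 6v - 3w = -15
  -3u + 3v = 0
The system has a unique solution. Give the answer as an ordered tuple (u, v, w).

Form the augmented matrix and row-reduce:
  [ -3  12   8  |   42 ]
  [  3  -6  -3  |  -15 ]
  [ -3   3   0  |    0 ]
R1 -> -1/3·R1
  [  1  -4  -8/3  |  -14 ]
  [  3  -6    -3  |  -15 ]
  [ -3   3     0  |    0 ]
R2 -> R2 − 3·R1
  [  1  -4  -8/3  |  -14 ]
  [  0   6     5  |   27 ]
  [ -3   3     0  |    0 ]
R3 -> R3 + 3·R1
  [ 1  -4  -8/3  |  -14 ]
  [ 0   6     5  |   27 ]
  [ 0  -9    -8  |  -42 ]
R2 -> 1/6·R2
  [ 1  -4  -8/3  |  -14 ]
  [ 0   1   5/6  |  9/2 ]
  [ 0  -9    -8  |  -42 ]
R3 -> R3 + 9·R2
  [ 1  -4  -8/3  |   -14 ]
  [ 0   1   5/6  |   9/2 ]
  [ 0   0  -1/2  |  -3/2 ]
R3 -> -2·R3
  [ 1  -4  -8/3  |  -14 ]
  [ 0   1   5/6  |  9/2 ]
  [ 0   0     1  |    3 ]
R2 -> R2 − 5/6·R3
  [ 1  -4  -8/3  |  -14 ]
  [ 0   1     0  |    2 ]
  [ 0   0     1  |    3 ]
R1 -> R1 + 8/3·R3
  [ 1  -4  0  |  -6 ]
  [ 0   1  0  |   2 ]
  [ 0   0  1  |   3 ]
R1 -> R1 + 4·R2
  [ 1  0  0  |  2 ]
  [ 0  1  0  |  2 ]
  [ 0  0  1  |  3 ]
Reading off the last column: u = 2, v = 2, w = 3.

(2, 2, 3)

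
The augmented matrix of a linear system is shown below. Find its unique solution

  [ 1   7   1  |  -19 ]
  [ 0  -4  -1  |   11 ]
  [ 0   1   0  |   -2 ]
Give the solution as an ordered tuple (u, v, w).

Multiply ρ2 by -1/4.
  [ 1  7    1  |    -19 ]
  [ 0  1  1/4  |  -11/4 ]
  [ 0  1    0  |     -2 ]
Subtract ρ2 from ρ3.
  [ 1  7     1  |    -19 ]
  [ 0  1   1/4  |  -11/4 ]
  [ 0  0  -1/4  |    3/4 ]
Multiply ρ3 by -4.
  [ 1  7    1  |    -19 ]
  [ 0  1  1/4  |  -11/4 ]
  [ 0  0    1  |     -3 ]
Subtract 1/4 times ρ3 from ρ2.
  [ 1  7  1  |  -19 ]
  [ 0  1  0  |   -2 ]
  [ 0  0  1  |   -3 ]
Subtract ρ3 from ρ1.
  [ 1  7  0  |  -16 ]
  [ 0  1  0  |   -2 ]
  [ 0  0  1  |   -3 ]
Subtract 7 times ρ2 from ρ1.
  [ 1  0  0  |  -2 ]
  [ 0  1  0  |  -2 ]
  [ 0  0  1  |  -3 ]
Reading off the last column: u = -2, v = -2, w = -3.

(-2, -2, -3)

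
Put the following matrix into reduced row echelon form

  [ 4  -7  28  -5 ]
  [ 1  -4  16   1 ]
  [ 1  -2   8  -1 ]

ρ1 ← 1/4·ρ1
  [ 1  -7/4   7  -5/4 ]
  [ 1    -4  16     1 ]
  [ 1    -2   8    -1 ]
ρ2 ← ρ2 − ρ1
  [ 1  -7/4  7  -5/4 ]
  [ 0  -9/4  9   9/4 ]
  [ 1    -2  8    -1 ]
ρ3 ← ρ3 − ρ1
  [ 1  -7/4  7  -5/4 ]
  [ 0  -9/4  9   9/4 ]
  [ 0  -1/4  1   1/4 ]
ρ2 ← -4/9·ρ2
  [ 1  -7/4   7  -5/4 ]
  [ 0     1  -4    -1 ]
  [ 0  -1/4   1   1/4 ]
ρ3 ← ρ3 + 1/4·ρ2
  [ 1  -7/4   7  -5/4 ]
  [ 0     1  -4    -1 ]
  [ 0     0   0     0 ]
ρ1 ← ρ1 + 7/4·ρ2
  [ 1  0   0  -3 ]
  [ 0  1  -4  -1 ]
  [ 0  0   0   0 ]

[[1, 0, 0, -3], [0, 1, -4, -1], [0, 0, 0, 0]]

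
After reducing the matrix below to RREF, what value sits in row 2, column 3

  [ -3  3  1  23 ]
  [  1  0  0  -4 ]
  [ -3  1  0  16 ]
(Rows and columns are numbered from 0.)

r1 → -1/3·r1
  [  1  -1  -1/3  -23/3 ]
  [  1   0     0     -4 ]
  [ -3   1     0     16 ]
r2 → r2 − r1
  [  1  -1  -1/3  -23/3 ]
  [  0   1   1/3   11/3 ]
  [ -3   1     0     16 ]
r3 → r3 + 3·r1
  [ 1  -1  -1/3  -23/3 ]
  [ 0   1   1/3   11/3 ]
  [ 0  -2    -1     -7 ]
r3 → r3 + 2·r2
  [ 1  -1  -1/3  -23/3 ]
  [ 0   1   1/3   11/3 ]
  [ 0   0  -1/3    1/3 ]
r3 → -3·r3
  [ 1  -1  -1/3  -23/3 ]
  [ 0   1   1/3   11/3 ]
  [ 0   0     1     -1 ]
r2 → r2 − 1/3·r3
  [ 1  -1  -1/3  -23/3 ]
  [ 0   1     0      4 ]
  [ 0   0     1     -1 ]
r1 → r1 + 1/3·r3
  [ 1  -1  0  -8 ]
  [ 0   1  0   4 ]
  [ 0   0  1  -1 ]
r1 → r1 + r2
  [ 1  0  0  -4 ]
  [ 0  1  0   4 ]
  [ 0  0  1  -1 ]

-1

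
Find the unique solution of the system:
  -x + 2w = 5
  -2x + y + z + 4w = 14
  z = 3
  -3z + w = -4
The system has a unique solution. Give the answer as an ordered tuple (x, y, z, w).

(5, 1, 3, 5)

Form the augmented matrix and row-reduce:
  [ -1  0   0  2  |   5 ]
  [ -2  1   1  4  |  14 ]
  [  0  0   1  0  |   3 ]
  [  0  0  -3  1  |  -4 ]
r1 -> -1·r1
  [  1  0   0  -2  |  -5 ]
  [ -2  1   1   4  |  14 ]
  [  0  0   1   0  |   3 ]
  [  0  0  -3   1  |  -4 ]
r2 -> r2 + 2·r1
  [ 1  0   0  -2  |  -5 ]
  [ 0  1   1   0  |   4 ]
  [ 0  0   1   0  |   3 ]
  [ 0  0  -3   1  |  -4 ]
r4 -> r4 + 3·r3
  [ 1  0  0  -2  |  -5 ]
  [ 0  1  1   0  |   4 ]
  [ 0  0  1   0  |   3 ]
  [ 0  0  0   1  |   5 ]
r1 -> r1 + 2·r4
  [ 1  0  0  0  |  5 ]
  [ 0  1  1  0  |  4 ]
  [ 0  0  1  0  |  3 ]
  [ 0  0  0  1  |  5 ]
r2 -> r2 − r3
  [ 1  0  0  0  |  5 ]
  [ 0  1  0  0  |  1 ]
  [ 0  0  1  0  |  3 ]
  [ 0  0  0  1  |  5 ]
Reading off the last column: x = 5, y = 1, z = 3, w = 5.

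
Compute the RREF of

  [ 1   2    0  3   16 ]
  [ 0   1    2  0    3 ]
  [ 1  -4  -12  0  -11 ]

ρ3 ← ρ3 − ρ1
  [ 1   2    0   3   16 ]
  [ 0   1    2   0    3 ]
  [ 0  -6  -12  -3  -27 ]
ρ3 ← ρ3 + 6·ρ2
  [ 1  2  0   3  16 ]
  [ 0  1  2   0   3 ]
  [ 0  0  0  -3  -9 ]
ρ3 ← -1/3·ρ3
  [ 1  2  0  3  16 ]
  [ 0  1  2  0   3 ]
  [ 0  0  0  1   3 ]
ρ1 ← ρ1 − 3·ρ3
  [ 1  2  0  0  7 ]
  [ 0  1  2  0  3 ]
  [ 0  0  0  1  3 ]
ρ1 ← ρ1 − 2·ρ2
  [ 1  0  -4  0  1 ]
  [ 0  1   2  0  3 ]
  [ 0  0   0  1  3 ]

[[1, 0, -4, 0, 1], [0, 1, 2, 0, 3], [0, 0, 0, 1, 3]]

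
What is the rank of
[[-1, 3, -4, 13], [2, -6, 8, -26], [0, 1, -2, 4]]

rank = 2

ρ1 → -1·ρ1
  [ 1  -3   4  -13 ]
  [ 2  -6   8  -26 ]
  [ 0   1  -2    4 ]
ρ2 → ρ2 − 2·ρ1
  [ 1  -3   4  -13 ]
  [ 0   0   0    0 ]
  [ 0   1  -2    4 ]
ρ2 <=> ρ3
  [ 1  -3   4  -13 ]
  [ 0   1  -2    4 ]
  [ 0   0   0    0 ]
ρ1 → ρ1 + 3·ρ2
  [ 1  0  -2  -1 ]
  [ 0  1  -2   4 ]
  [ 0  0   0   0 ]
The reduced form has 2 nonzero rows.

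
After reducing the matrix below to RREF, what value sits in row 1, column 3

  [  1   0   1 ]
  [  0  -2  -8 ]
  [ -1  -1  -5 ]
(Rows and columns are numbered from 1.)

Add ρ1 to ρ3.
  [ 1   0   1 ]
  [ 0  -2  -8 ]
  [ 0  -1  -4 ]
Multiply ρ2 by -1/2.
  [ 1   0   1 ]
  [ 0   1   4 ]
  [ 0  -1  -4 ]
Add ρ2 to ρ3.
  [ 1  0  1 ]
  [ 0  1  4 ]
  [ 0  0  0 ]

1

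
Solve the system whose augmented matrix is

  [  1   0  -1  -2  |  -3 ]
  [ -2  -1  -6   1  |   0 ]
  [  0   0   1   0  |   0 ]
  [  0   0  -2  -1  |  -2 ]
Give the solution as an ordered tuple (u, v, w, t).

(1, 0, 0, 2)

Add 2 times r1 to r2.
  [ 1   0  -1  -2  |  -3 ]
  [ 0  -1  -8  -3  |  -6 ]
  [ 0   0   1   0  |   0 ]
  [ 0   0  -2  -1  |  -2 ]
Multiply r2 by -1.
  [ 1  0  -1  -2  |  -3 ]
  [ 0  1   8   3  |   6 ]
  [ 0  0   1   0  |   0 ]
  [ 0  0  -2  -1  |  -2 ]
Add 2 times r3 to r4.
  [ 1  0  -1  -2  |  -3 ]
  [ 0  1   8   3  |   6 ]
  [ 0  0   1   0  |   0 ]
  [ 0  0   0  -1  |  -2 ]
Multiply r4 by -1.
  [ 1  0  -1  -2  |  -3 ]
  [ 0  1   8   3  |   6 ]
  [ 0  0   1   0  |   0 ]
  [ 0  0   0   1  |   2 ]
Subtract 3 times r4 from r2.
  [ 1  0  -1  -2  |  -3 ]
  [ 0  1   8   0  |   0 ]
  [ 0  0   1   0  |   0 ]
  [ 0  0   0   1  |   2 ]
Add 2 times r4 to r1.
  [ 1  0  -1  0  |  1 ]
  [ 0  1   8  0  |  0 ]
  [ 0  0   1  0  |  0 ]
  [ 0  0   0  1  |  2 ]
Subtract 8 times r3 from r2.
  [ 1  0  -1  0  |  1 ]
  [ 0  1   0  0  |  0 ]
  [ 0  0   1  0  |  0 ]
  [ 0  0   0  1  |  2 ]
Add r3 to r1.
  [ 1  0  0  0  |  1 ]
  [ 0  1  0  0  |  0 ]
  [ 0  0  1  0  |  0 ]
  [ 0  0  0  1  |  2 ]
Reading off the last column: u = 1, v = 0, w = 0, t = 2.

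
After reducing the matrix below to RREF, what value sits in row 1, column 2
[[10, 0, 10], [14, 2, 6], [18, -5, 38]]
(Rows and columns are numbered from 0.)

-4

R1 := 1/10·R1
  [  1   0   1 ]
  [ 14   2   6 ]
  [ 18  -5  38 ]
R2 := R2 − 14·R1
  [  1   0   1 ]
  [  0   2  -8 ]
  [ 18  -5  38 ]
R3 := R3 − 18·R1
  [ 1   0   1 ]
  [ 0   2  -8 ]
  [ 0  -5  20 ]
R2 := 1/2·R2
  [ 1   0   1 ]
  [ 0   1  -4 ]
  [ 0  -5  20 ]
R3 := R3 + 5·R2
  [ 1  0   1 ]
  [ 0  1  -4 ]
  [ 0  0   0 ]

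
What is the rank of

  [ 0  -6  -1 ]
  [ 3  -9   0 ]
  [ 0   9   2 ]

rank = 3

R1 <=> R2
  [ 3  -9   0 ]
  [ 0  -6  -1 ]
  [ 0   9   2 ]
R1 -> 1/3·R1
  [ 1  -3   0 ]
  [ 0  -6  -1 ]
  [ 0   9   2 ]
R2 -> -1/6·R2
  [ 1  -3    0 ]
  [ 0   1  1/6 ]
  [ 0   9    2 ]
R3 -> R3 − 9·R2
  [ 1  -3    0 ]
  [ 0   1  1/6 ]
  [ 0   0  1/2 ]
R3 -> 2·R3
  [ 1  -3    0 ]
  [ 0   1  1/6 ]
  [ 0   0    1 ]
R2 -> R2 − 1/6·R3
  [ 1  -3  0 ]
  [ 0   1  0 ]
  [ 0   0  1 ]
R1 -> R1 + 3·R2
  [ 1  0  0 ]
  [ 0  1  0 ]
  [ 0  0  1 ]
The reduced form has 3 nonzero rows.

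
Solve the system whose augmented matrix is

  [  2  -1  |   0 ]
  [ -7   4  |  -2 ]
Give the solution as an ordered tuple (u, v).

r1 → 1/2·r1
  [  1  -1/2  |   0 ]
  [ -7     4  |  -2 ]
r2 → r2 + 7·r1
  [ 1  -1/2  |   0 ]
  [ 0   1/2  |  -2 ]
r2 → 2·r2
  [ 1  -1/2  |   0 ]
  [ 0     1  |  -4 ]
r1 → r1 + 1/2·r2
  [ 1  0  |  -2 ]
  [ 0  1  |  -4 ]
Reading off the last column: u = -2, v = -4.

(-2, -4)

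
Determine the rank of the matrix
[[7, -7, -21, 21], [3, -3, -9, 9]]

rank = 1

R1 -> 1/7·R1
R2 -> R2 − 3·R1
The reduced form has 1 nonzero row.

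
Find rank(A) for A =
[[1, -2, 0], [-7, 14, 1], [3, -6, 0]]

rank = 2

ρ2 := ρ2 + 7·ρ1
ρ3 := ρ3 − 3·ρ1
The reduced form has 2 nonzero rows.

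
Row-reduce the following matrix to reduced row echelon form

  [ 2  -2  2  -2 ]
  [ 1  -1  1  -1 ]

[[1, -1, 1, -1], [0, 0, 0, 0]]

Multiply r1 by 1/2.
  [ 1  -1  1  -1 ]
  [ 1  -1  1  -1 ]
Subtract r1 from r2.
  [ 1  -1  1  -1 ]
  [ 0   0  0   0 ]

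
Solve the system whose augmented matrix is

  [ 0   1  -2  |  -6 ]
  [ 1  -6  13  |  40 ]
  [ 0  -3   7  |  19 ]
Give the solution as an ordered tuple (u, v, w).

R1 <=> R2
  [ 1  -6  13  |  40 ]
  [ 0   1  -2  |  -6 ]
  [ 0  -3   7  |  19 ]
R3 ← R3 + 3·R2
  [ 1  -6  13  |  40 ]
  [ 0   1  -2  |  -6 ]
  [ 0   0   1  |   1 ]
R2 ← R2 + 2·R3
  [ 1  -6  13  |  40 ]
  [ 0   1   0  |  -4 ]
  [ 0   0   1  |   1 ]
R1 ← R1 − 13·R3
  [ 1  -6  0  |  27 ]
  [ 0   1  0  |  -4 ]
  [ 0   0  1  |   1 ]
R1 ← R1 + 6·R2
  [ 1  0  0  |   3 ]
  [ 0  1  0  |  -4 ]
  [ 0  0  1  |   1 ]
Reading off the last column: u = 3, v = -4, w = 1.

(3, -4, 1)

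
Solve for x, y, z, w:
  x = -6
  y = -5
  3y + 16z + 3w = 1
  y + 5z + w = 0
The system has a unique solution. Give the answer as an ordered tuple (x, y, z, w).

Form the augmented matrix and row-reduce:
  [ 1  0   0  0  |  -6 ]
  [ 0  1   0  0  |  -5 ]
  [ 0  3  16  3  |   1 ]
  [ 0  1   5  1  |   0 ]
Subtract 3 times R2 from R3.
Subtract R2 from R4.
Multiply R3 by 1/16.
Subtract 5 times R3 from R4.
Multiply R4 by 16.
Subtract 3/16 times R4 from R3.
Reading off the last column: x = -6, y = -5, z = 1, w = 0.

(-6, -5, 1, 0)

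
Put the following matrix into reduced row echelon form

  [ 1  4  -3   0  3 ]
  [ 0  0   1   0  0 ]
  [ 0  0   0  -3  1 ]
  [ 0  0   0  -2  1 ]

ρ3 := -1/3·ρ3
  [ 1  4  -3   0     3 ]
  [ 0  0   1   0     0 ]
  [ 0  0   0   1  -1/3 ]
  [ 0  0   0  -2     1 ]
ρ4 := ρ4 + 2·ρ3
  [ 1  4  -3  0     3 ]
  [ 0  0   1  0     0 ]
  [ 0  0   0  1  -1/3 ]
  [ 0  0   0  0   1/3 ]
ρ4 := 3·ρ4
  [ 1  4  -3  0     3 ]
  [ 0  0   1  0     0 ]
  [ 0  0   0  1  -1/3 ]
  [ 0  0   0  0     1 ]
ρ3 := ρ3 + 1/3·ρ4
  [ 1  4  -3  0  3 ]
  [ 0  0   1  0  0 ]
  [ 0  0   0  1  0 ]
  [ 0  0   0  0  1 ]
ρ1 := ρ1 − 3·ρ4
  [ 1  4  -3  0  0 ]
  [ 0  0   1  0  0 ]
  [ 0  0   0  1  0 ]
  [ 0  0   0  0  1 ]
ρ1 := ρ1 + 3·ρ2
  [ 1  4  0  0  0 ]
  [ 0  0  1  0  0 ]
  [ 0  0  0  1  0 ]
  [ 0  0  0  0  1 ]

[[1, 4, 0, 0, 0], [0, 0, 1, 0, 0], [0, 0, 0, 1, 0], [0, 0, 0, 0, 1]]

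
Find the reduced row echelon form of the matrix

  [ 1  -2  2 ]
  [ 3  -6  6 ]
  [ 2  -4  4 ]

Subtract 3 times R1 from R2.
  [ 1  -2  2 ]
  [ 0   0  0 ]
  [ 2  -4  4 ]
Subtract 2 times R1 from R3.
  [ 1  -2  2 ]
  [ 0   0  0 ]
  [ 0   0  0 ]

[[1, -2, 2], [0, 0, 0], [0, 0, 0]]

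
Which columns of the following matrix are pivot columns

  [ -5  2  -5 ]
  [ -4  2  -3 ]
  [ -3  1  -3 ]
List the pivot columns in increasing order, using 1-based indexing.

R1 := -1/5·R1
R2 := R2 + 4·R1
R3 := R3 + 3·R1
R2 := 5/2·R2
R3 := R3 + 1/5·R2
R3 := 2·R3
R2 := R2 − 5/2·R3
R1 := R1 − R3
R1 := R1 + 2/5·R2
Pivot columns are the columns containing a leading 1.

1, 2, 3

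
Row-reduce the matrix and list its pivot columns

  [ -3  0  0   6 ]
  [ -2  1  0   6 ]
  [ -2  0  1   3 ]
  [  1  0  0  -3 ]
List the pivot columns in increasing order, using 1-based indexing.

Multiply R1 by -1/3.
  [  1  0  0  -2 ]
  [ -2  1  0   6 ]
  [ -2  0  1   3 ]
  [  1  0  0  -3 ]
Add 2 times R1 to R2.
  [  1  0  0  -2 ]
  [  0  1  0   2 ]
  [ -2  0  1   3 ]
  [  1  0  0  -3 ]
Add 2 times R1 to R3.
  [ 1  0  0  -2 ]
  [ 0  1  0   2 ]
  [ 0  0  1  -1 ]
  [ 1  0  0  -3 ]
Subtract R1 from R4.
  [ 1  0  0  -2 ]
  [ 0  1  0   2 ]
  [ 0  0  1  -1 ]
  [ 0  0  0  -1 ]
Multiply R4 by -1.
  [ 1  0  0  -2 ]
  [ 0  1  0   2 ]
  [ 0  0  1  -1 ]
  [ 0  0  0   1 ]
Add R4 to R3.
  [ 1  0  0  -2 ]
  [ 0  1  0   2 ]
  [ 0  0  1   0 ]
  [ 0  0  0   1 ]
Subtract 2 times R4 from R2.
  [ 1  0  0  -2 ]
  [ 0  1  0   0 ]
  [ 0  0  1   0 ]
  [ 0  0  0   1 ]
Add 2 times R4 to R1.
  [ 1  0  0  0 ]
  [ 0  1  0  0 ]
  [ 0  0  1  0 ]
  [ 0  0  0  1 ]
Pivot columns are the columns containing a leading 1.

1, 2, 3, 4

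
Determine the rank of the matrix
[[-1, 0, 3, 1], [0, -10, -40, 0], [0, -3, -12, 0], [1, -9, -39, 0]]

r1 -> -1·r1
  [ 1    0   -3  -1 ]
  [ 0  -10  -40   0 ]
  [ 0   -3  -12   0 ]
  [ 1   -9  -39   0 ]
r4 -> r4 − r1
  [ 1    0   -3  -1 ]
  [ 0  -10  -40   0 ]
  [ 0   -3  -12   0 ]
  [ 0   -9  -36   1 ]
r2 -> -1/10·r2
  [ 1   0   -3  -1 ]
  [ 0   1    4   0 ]
  [ 0  -3  -12   0 ]
  [ 0  -9  -36   1 ]
r3 -> r3 + 3·r2
  [ 1   0   -3  -1 ]
  [ 0   1    4   0 ]
  [ 0   0    0   0 ]
  [ 0  -9  -36   1 ]
r4 -> r4 + 9·r2
  [ 1  0  -3  -1 ]
  [ 0  1   4   0 ]
  [ 0  0   0   0 ]
  [ 0  0   0   1 ]
r3 <=> r4
  [ 1  0  -3  -1 ]
  [ 0  1   4   0 ]
  [ 0  0   0   1 ]
  [ 0  0   0   0 ]
r1 -> r1 + r3
  [ 1  0  -3  0 ]
  [ 0  1   4  0 ]
  [ 0  0   0  1 ]
  [ 0  0   0  0 ]
The reduced form has 3 nonzero rows.

rank = 3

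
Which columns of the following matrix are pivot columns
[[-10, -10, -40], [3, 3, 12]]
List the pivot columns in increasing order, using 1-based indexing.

Multiply R1 by -1/10.
  [ 1  1   4 ]
  [ 3  3  12 ]
Subtract 3 times R1 from R2.
  [ 1  1  4 ]
  [ 0  0  0 ]
Pivot columns are the columns containing a leading 1.

1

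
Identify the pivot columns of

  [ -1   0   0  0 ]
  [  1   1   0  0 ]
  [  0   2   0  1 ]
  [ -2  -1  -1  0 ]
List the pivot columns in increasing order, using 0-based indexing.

0, 1, 2, 3

ρ1 := -1·ρ1
ρ2 := ρ2 − ρ1
ρ4 := ρ4 + 2·ρ1
ρ3 := ρ3 − 2·ρ2
ρ4 := ρ4 + ρ2
ρ3 <-> ρ4
ρ3 := -1·ρ3
Pivot columns are the columns containing a leading 1.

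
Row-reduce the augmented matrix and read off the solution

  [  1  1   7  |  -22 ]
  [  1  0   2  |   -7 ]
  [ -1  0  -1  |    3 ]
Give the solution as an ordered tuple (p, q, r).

Subtract R1 from R2.
  [  1   1   7  |  -22 ]
  [  0  -1  -5  |   15 ]
  [ -1   0  -1  |    3 ]
Add R1 to R3.
  [ 1   1   7  |  -22 ]
  [ 0  -1  -5  |   15 ]
  [ 0   1   6  |  -19 ]
Multiply R2 by -1.
  [ 1  1  7  |  -22 ]
  [ 0  1  5  |  -15 ]
  [ 0  1  6  |  -19 ]
Subtract R2 from R3.
  [ 1  1  7  |  -22 ]
  [ 0  1  5  |  -15 ]
  [ 0  0  1  |   -4 ]
Subtract 5 times R3 from R2.
  [ 1  1  7  |  -22 ]
  [ 0  1  0  |    5 ]
  [ 0  0  1  |   -4 ]
Subtract 7 times R3 from R1.
  [ 1  1  0  |   6 ]
  [ 0  1  0  |   5 ]
  [ 0  0  1  |  -4 ]
Subtract R2 from R1.
  [ 1  0  0  |   1 ]
  [ 0  1  0  |   5 ]
  [ 0  0  1  |  -4 ]
Reading off the last column: p = 1, q = 5, r = -4.

(1, 5, -4)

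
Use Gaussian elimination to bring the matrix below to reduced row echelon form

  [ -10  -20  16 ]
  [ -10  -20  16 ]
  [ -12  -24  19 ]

[[1, 2, 0], [0, 0, 1], [0, 0, 0]]

r1 -> -1/10·r1
  [   1    2  -8/5 ]
  [ -10  -20    16 ]
  [ -12  -24    19 ]
r2 -> r2 + 10·r1
  [   1    2  -8/5 ]
  [   0    0     0 ]
  [ -12  -24    19 ]
r3 -> r3 + 12·r1
  [ 1  2  -8/5 ]
  [ 0  0     0 ]
  [ 0  0  -1/5 ]
r2 <=> r3
  [ 1  2  -8/5 ]
  [ 0  0  -1/5 ]
  [ 0  0     0 ]
r2 -> -5·r2
  [ 1  2  -8/5 ]
  [ 0  0     1 ]
  [ 0  0     0 ]
r1 -> r1 + 8/5·r2
  [ 1  2  0 ]
  [ 0  0  1 ]
  [ 0  0  0 ]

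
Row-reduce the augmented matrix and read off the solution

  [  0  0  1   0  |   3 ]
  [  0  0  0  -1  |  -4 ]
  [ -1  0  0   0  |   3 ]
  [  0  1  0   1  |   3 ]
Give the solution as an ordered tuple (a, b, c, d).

R1 ↔ R3
  [ -1  0  0   0  |   3 ]
  [  0  0  0  -1  |  -4 ]
  [  0  0  1   0  |   3 ]
  [  0  1  0   1  |   3 ]
R1 → -1·R1
  [ 1  0  0   0  |  -3 ]
  [ 0  0  0  -1  |  -4 ]
  [ 0  0  1   0  |   3 ]
  [ 0  1  0   1  |   3 ]
R2 ↔ R4
  [ 1  0  0   0  |  -3 ]
  [ 0  1  0   1  |   3 ]
  [ 0  0  1   0  |   3 ]
  [ 0  0  0  -1  |  -4 ]
R4 → -1·R4
  [ 1  0  0  0  |  -3 ]
  [ 0  1  0  1  |   3 ]
  [ 0  0  1  0  |   3 ]
  [ 0  0  0  1  |   4 ]
R2 → R2 − R4
  [ 1  0  0  0  |  -3 ]
  [ 0  1  0  0  |  -1 ]
  [ 0  0  1  0  |   3 ]
  [ 0  0  0  1  |   4 ]
Reading off the last column: a = -3, b = -1, c = 3, d = 4.

(-3, -1, 3, 4)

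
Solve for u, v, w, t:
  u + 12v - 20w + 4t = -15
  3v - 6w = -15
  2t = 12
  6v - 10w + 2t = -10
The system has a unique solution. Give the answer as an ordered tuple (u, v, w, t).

(5, 3, 4, 6)

Form the augmented matrix and row-reduce:
  [ 1  12  -20  4  |  -15 ]
  [ 0   3   -6  0  |  -15 ]
  [ 0   0    0  2  |   12 ]
  [ 0   6  -10  2  |  -10 ]
R2 ← 1/3·R2
  [ 1  12  -20  4  |  -15 ]
  [ 0   1   -2  0  |   -5 ]
  [ 0   0    0  2  |   12 ]
  [ 0   6  -10  2  |  -10 ]
R4 ← R4 − 6·R2
  [ 1  12  -20  4  |  -15 ]
  [ 0   1   -2  0  |   -5 ]
  [ 0   0    0  2  |   12 ]
  [ 0   0    2  2  |   20 ]
R3 <=> R4
  [ 1  12  -20  4  |  -15 ]
  [ 0   1   -2  0  |   -5 ]
  [ 0   0    2  2  |   20 ]
  [ 0   0    0  2  |   12 ]
R3 ← 1/2·R3
  [ 1  12  -20  4  |  -15 ]
  [ 0   1   -2  0  |   -5 ]
  [ 0   0    1  1  |   10 ]
  [ 0   0    0  2  |   12 ]
R4 ← 1/2·R4
  [ 1  12  -20  4  |  -15 ]
  [ 0   1   -2  0  |   -5 ]
  [ 0   0    1  1  |   10 ]
  [ 0   0    0  1  |    6 ]
R3 ← R3 − R4
  [ 1  12  -20  4  |  -15 ]
  [ 0   1   -2  0  |   -5 ]
  [ 0   0    1  0  |    4 ]
  [ 0   0    0  1  |    6 ]
R1 ← R1 − 4·R4
  [ 1  12  -20  0  |  -39 ]
  [ 0   1   -2  0  |   -5 ]
  [ 0   0    1  0  |    4 ]
  [ 0   0    0  1  |    6 ]
R2 ← R2 + 2·R3
  [ 1  12  -20  0  |  -39 ]
  [ 0   1    0  0  |    3 ]
  [ 0   0    1  0  |    4 ]
  [ 0   0    0  1  |    6 ]
R1 ← R1 + 20·R3
  [ 1  12  0  0  |  41 ]
  [ 0   1  0  0  |   3 ]
  [ 0   0  1  0  |   4 ]
  [ 0   0  0  1  |   6 ]
R1 ← R1 − 12·R2
  [ 1  0  0  0  |  5 ]
  [ 0  1  0  0  |  3 ]
  [ 0  0  1  0  |  4 ]
  [ 0  0  0  1  |  6 ]
Reading off the last column: u = 5, v = 3, w = 4, t = 6.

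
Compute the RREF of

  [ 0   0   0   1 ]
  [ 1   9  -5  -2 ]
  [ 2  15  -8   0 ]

[[1, 0, 1, 0], [0, 1, -2/3, 0], [0, 0, 0, 1]]

Swap r1 and r2.
Subtract 2 times r1 from r3.
Swap r2 and r3.
Multiply r2 by -1/3.
Add 4/3 times r3 to r2.
Add 2 times r3 to r1.
Subtract 9 times r2 from r1.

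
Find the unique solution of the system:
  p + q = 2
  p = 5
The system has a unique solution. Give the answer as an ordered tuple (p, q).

(5, -3)

Form the augmented matrix and row-reduce:
  [ 1  1  |  2 ]
  [ 1  0  |  5 ]
ρ2 -> ρ2 − ρ1
  [ 1   1  |  2 ]
  [ 0  -1  |  3 ]
ρ2 -> -1·ρ2
  [ 1  1  |   2 ]
  [ 0  1  |  -3 ]
ρ1 -> ρ1 − ρ2
  [ 1  0  |   5 ]
  [ 0  1  |  -3 ]
Reading off the last column: p = 5, q = -3.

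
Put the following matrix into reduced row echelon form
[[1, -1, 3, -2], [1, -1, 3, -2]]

[[1, -1, 3, -2], [0, 0, 0, 0]]

r2 := r2 − r1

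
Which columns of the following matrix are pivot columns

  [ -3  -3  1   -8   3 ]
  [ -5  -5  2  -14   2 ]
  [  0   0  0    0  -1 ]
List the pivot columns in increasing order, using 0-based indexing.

ρ1 -> -1/3·ρ1
ρ2 -> ρ2 + 5·ρ1
ρ2 -> 3·ρ2
ρ3 -> -1·ρ3
ρ2 -> ρ2 + 9·ρ3
ρ1 -> ρ1 + ρ3
ρ1 -> ρ1 + 1/3·ρ2
Pivot columns are the columns containing a leading 1.

0, 2, 4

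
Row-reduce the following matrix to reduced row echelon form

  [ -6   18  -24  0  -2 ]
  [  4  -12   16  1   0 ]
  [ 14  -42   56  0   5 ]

r1 → -1/6·r1
  [  1   -3   4  0  1/3 ]
  [  4  -12  16  1    0 ]
  [ 14  -42  56  0    5 ]
r2 → r2 − 4·r1
  [  1   -3   4  0   1/3 ]
  [  0    0   0  1  -4/3 ]
  [ 14  -42  56  0     5 ]
r3 → r3 − 14·r1
  [ 1  -3  4  0   1/3 ]
  [ 0   0  0  1  -4/3 ]
  [ 0   0  0  0   1/3 ]
r3 → 3·r3
  [ 1  -3  4  0   1/3 ]
  [ 0   0  0  1  -4/3 ]
  [ 0   0  0  0     1 ]
r2 → r2 + 4/3·r3
  [ 1  -3  4  0  1/3 ]
  [ 0   0  0  1    0 ]
  [ 0   0  0  0    1 ]
r1 → r1 − 1/3·r3
  [ 1  -3  4  0  0 ]
  [ 0   0  0  1  0 ]
  [ 0   0  0  0  1 ]

[[1, -3, 4, 0, 0], [0, 0, 0, 1, 0], [0, 0, 0, 0, 1]]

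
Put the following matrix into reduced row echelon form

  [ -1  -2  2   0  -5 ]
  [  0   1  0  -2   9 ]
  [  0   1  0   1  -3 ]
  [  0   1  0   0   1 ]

[[1, 0, -2, 0, 3], [0, 1, 0, 0, 1], [0, 0, 0, 1, -4], [0, 0, 0, 0, 0]]

R1 -> -1·R1
  [ 1  2  -2   0   5 ]
  [ 0  1   0  -2   9 ]
  [ 0  1   0   1  -3 ]
  [ 0  1   0   0   1 ]
R3 -> R3 − R2
  [ 1  2  -2   0    5 ]
  [ 0  1   0  -2    9 ]
  [ 0  0   0   3  -12 ]
  [ 0  1   0   0    1 ]
R4 -> R4 − R2
  [ 1  2  -2   0    5 ]
  [ 0  1   0  -2    9 ]
  [ 0  0   0   3  -12 ]
  [ 0  0   0   2   -8 ]
R3 -> 1/3·R3
  [ 1  2  -2   0   5 ]
  [ 0  1   0  -2   9 ]
  [ 0  0   0   1  -4 ]
  [ 0  0   0   2  -8 ]
R4 -> R4 − 2·R3
  [ 1  2  -2   0   5 ]
  [ 0  1   0  -2   9 ]
  [ 0  0   0   1  -4 ]
  [ 0  0   0   0   0 ]
R2 -> R2 + 2·R3
  [ 1  2  -2  0   5 ]
  [ 0  1   0  0   1 ]
  [ 0  0   0  1  -4 ]
  [ 0  0   0  0   0 ]
R1 -> R1 − 2·R2
  [ 1  0  -2  0   3 ]
  [ 0  1   0  0   1 ]
  [ 0  0   0  1  -4 ]
  [ 0  0   0  0   0 ]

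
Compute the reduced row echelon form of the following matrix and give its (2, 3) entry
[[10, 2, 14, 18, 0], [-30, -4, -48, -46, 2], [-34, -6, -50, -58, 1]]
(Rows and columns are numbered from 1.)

Multiply r1 by 1/10.
  [   1  1/5  7/5  9/5  0 ]
  [ -30   -4  -48  -46  2 ]
  [ -34   -6  -50  -58  1 ]
Add 30 times r1 to r2.
  [   1  1/5  7/5  9/5  0 ]
  [   0    2   -6    8  2 ]
  [ -34   -6  -50  -58  1 ]
Add 34 times r1 to r3.
  [ 1  1/5    7/5   9/5  0 ]
  [ 0    2     -6     8  2 ]
  [ 0  4/5  -12/5  16/5  1 ]
Multiply r2 by 1/2.
  [ 1  1/5    7/5   9/5  0 ]
  [ 0    1     -3     4  1 ]
  [ 0  4/5  -12/5  16/5  1 ]
Subtract 4/5 times r2 from r3.
  [ 1  1/5  7/5  9/5    0 ]
  [ 0    1   -3    4    1 ]
  [ 0    0    0    0  1/5 ]
Multiply r3 by 5.
  [ 1  1/5  7/5  9/5  0 ]
  [ 0    1   -3    4  1 ]
  [ 0    0    0    0  1 ]
Subtract r3 from r2.
  [ 1  1/5  7/5  9/5  0 ]
  [ 0    1   -3    4  0 ]
  [ 0    0    0    0  1 ]
Subtract 1/5 times r2 from r1.
  [ 1  0   2  1  0 ]
  [ 0  1  -3  4  0 ]
  [ 0  0   0  0  1 ]

-3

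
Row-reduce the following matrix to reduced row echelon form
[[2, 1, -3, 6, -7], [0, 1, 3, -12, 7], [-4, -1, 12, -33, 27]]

[[1, 0, 0, 0, -1], [0, 1, 0, -3, 1], [0, 0, 1, -3, 2]]

Multiply R1 by 1/2.
  [  1  1/2  -3/2    3  -7/2 ]
  [  0    1     3  -12     7 ]
  [ -4   -1    12  -33    27 ]
Add 4 times R1 to R3.
  [ 1  1/2  -3/2    3  -7/2 ]
  [ 0    1     3  -12     7 ]
  [ 0    1     6  -21    13 ]
Subtract R2 from R3.
  [ 1  1/2  -3/2    3  -7/2 ]
  [ 0    1     3  -12     7 ]
  [ 0    0     3   -9     6 ]
Multiply R3 by 1/3.
  [ 1  1/2  -3/2    3  -7/2 ]
  [ 0    1     3  -12     7 ]
  [ 0    0     1   -3     2 ]
Subtract 3 times R3 from R2.
  [ 1  1/2  -3/2   3  -7/2 ]
  [ 0    1     0  -3     1 ]
  [ 0    0     1  -3     2 ]
Add 3/2 times R3 to R1.
  [ 1  1/2  0  -3/2  -1/2 ]
  [ 0    1  0    -3     1 ]
  [ 0    0  1    -3     2 ]
Subtract 1/2 times R2 from R1.
  [ 1  0  0   0  -1 ]
  [ 0  1  0  -3   1 ]
  [ 0  0  1  -3   2 ]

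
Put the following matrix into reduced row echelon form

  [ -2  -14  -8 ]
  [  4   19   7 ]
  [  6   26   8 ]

[[1, 0, -3], [0, 1, 1], [0, 0, 0]]

R1 ← -1/2·R1
  [ 1   7  4 ]
  [ 4  19  7 ]
  [ 6  26  8 ]
R2 ← R2 − 4·R1
  [ 1   7   4 ]
  [ 0  -9  -9 ]
  [ 6  26   8 ]
R3 ← R3 − 6·R1
  [ 1    7    4 ]
  [ 0   -9   -9 ]
  [ 0  -16  -16 ]
R2 ← -1/9·R2
  [ 1    7    4 ]
  [ 0    1    1 ]
  [ 0  -16  -16 ]
R3 ← R3 + 16·R2
  [ 1  7  4 ]
  [ 0  1  1 ]
  [ 0  0  0 ]
R1 ← R1 − 7·R2
  [ 1  0  -3 ]
  [ 0  1   1 ]
  [ 0  0   0 ]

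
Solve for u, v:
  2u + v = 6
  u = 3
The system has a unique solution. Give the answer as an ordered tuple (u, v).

(3, 0)

Form the augmented matrix and row-reduce:
  [ 2  1  |  6 ]
  [ 1  0  |  3 ]
R1 → 1/2·R1
  [ 1  1/2  |  3 ]
  [ 1    0  |  3 ]
R2 → R2 − R1
  [ 1   1/2  |  3 ]
  [ 0  -1/2  |  0 ]
R2 → -2·R2
  [ 1  1/2  |  3 ]
  [ 0    1  |  0 ]
R1 → R1 − 1/2·R2
  [ 1  0  |  3 ]
  [ 0  1  |  0 ]
Reading off the last column: u = 3, v = 0.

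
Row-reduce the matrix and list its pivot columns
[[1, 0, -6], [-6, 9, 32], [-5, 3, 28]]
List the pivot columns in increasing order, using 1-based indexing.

1, 2, 3

r2 ← r2 + 6·r1
  [  1  0  -6 ]
  [  0  9  -4 ]
  [ -5  3  28 ]
r3 ← r3 + 5·r1
  [ 1  0  -6 ]
  [ 0  9  -4 ]
  [ 0  3  -2 ]
r2 ← 1/9·r2
  [ 1  0    -6 ]
  [ 0  1  -4/9 ]
  [ 0  3    -2 ]
r3 ← r3 − 3·r2
  [ 1  0    -6 ]
  [ 0  1  -4/9 ]
  [ 0  0  -2/3 ]
r3 ← -3/2·r3
  [ 1  0    -6 ]
  [ 0  1  -4/9 ]
  [ 0  0     1 ]
r2 ← r2 + 4/9·r3
  [ 1  0  -6 ]
  [ 0  1   0 ]
  [ 0  0   1 ]
r1 ← r1 + 6·r3
  [ 1  0  0 ]
  [ 0  1  0 ]
  [ 0  0  1 ]
Pivot columns are the columns containing a leading 1.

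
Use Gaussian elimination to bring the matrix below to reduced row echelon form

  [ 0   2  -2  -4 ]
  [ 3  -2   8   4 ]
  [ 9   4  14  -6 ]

R1 ↔ R2
R1 -> 1/3·R1
R3 -> R3 − 9·R1
R2 -> 1/2·R2
R3 -> R3 − 10·R2
R3 -> 1/2·R3
R2 -> R2 + 2·R3
R1 -> R1 − 4/3·R3
R1 -> R1 + 2/3·R2

[[1, 0, 2, 0], [0, 1, -1, 0], [0, 0, 0, 1]]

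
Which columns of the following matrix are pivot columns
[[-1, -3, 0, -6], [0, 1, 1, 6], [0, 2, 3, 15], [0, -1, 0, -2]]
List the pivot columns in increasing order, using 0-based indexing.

0, 1, 2, 3

R1 -> -1·R1
  [ 1   3  0   6 ]
  [ 0   1  1   6 ]
  [ 0   2  3  15 ]
  [ 0  -1  0  -2 ]
R3 -> R3 − 2·R2
  [ 1   3  0   6 ]
  [ 0   1  1   6 ]
  [ 0   0  1   3 ]
  [ 0  -1  0  -2 ]
R4 -> R4 + R2
  [ 1  3  0  6 ]
  [ 0  1  1  6 ]
  [ 0  0  1  3 ]
  [ 0  0  1  4 ]
R4 -> R4 − R3
  [ 1  3  0  6 ]
  [ 0  1  1  6 ]
  [ 0  0  1  3 ]
  [ 0  0  0  1 ]
R3 -> R3 − 3·R4
  [ 1  3  0  6 ]
  [ 0  1  1  6 ]
  [ 0  0  1  0 ]
  [ 0  0  0  1 ]
R2 -> R2 − 6·R4
  [ 1  3  0  6 ]
  [ 0  1  1  0 ]
  [ 0  0  1  0 ]
  [ 0  0  0  1 ]
R1 -> R1 − 6·R4
  [ 1  3  0  0 ]
  [ 0  1  1  0 ]
  [ 0  0  1  0 ]
  [ 0  0  0  1 ]
R2 -> R2 − R3
  [ 1  3  0  0 ]
  [ 0  1  0  0 ]
  [ 0  0  1  0 ]
  [ 0  0  0  1 ]
R1 -> R1 − 3·R2
  [ 1  0  0  0 ]
  [ 0  1  0  0 ]
  [ 0  0  1  0 ]
  [ 0  0  0  1 ]
Pivot columns are the columns containing a leading 1.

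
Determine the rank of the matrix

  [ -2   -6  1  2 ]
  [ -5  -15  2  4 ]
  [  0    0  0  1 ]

rank = 3

R1 → -1/2·R1
R2 → R2 + 5·R1
R2 → -2·R2
R2 → R2 − 2·R3
R1 → R1 + R3
R1 → R1 + 1/2·R2
The reduced form has 3 nonzero rows.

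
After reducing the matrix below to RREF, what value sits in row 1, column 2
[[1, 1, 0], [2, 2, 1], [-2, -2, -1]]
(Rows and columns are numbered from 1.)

r2 ← r2 − 2·r1
  [  1   1   0 ]
  [  0   0   1 ]
  [ -2  -2  -1 ]
r3 ← r3 + 2·r1
  [ 1  1   0 ]
  [ 0  0   1 ]
  [ 0  0  -1 ]
r3 ← r3 + r2
  [ 1  1  0 ]
  [ 0  0  1 ]
  [ 0  0  0 ]

1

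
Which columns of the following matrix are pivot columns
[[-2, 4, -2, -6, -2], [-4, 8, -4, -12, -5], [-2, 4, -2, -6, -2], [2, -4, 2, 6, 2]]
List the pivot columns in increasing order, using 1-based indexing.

1, 5

r1 := -1/2·r1
  [  1  -2   1    3   1 ]
  [ -4   8  -4  -12  -5 ]
  [ -2   4  -2   -6  -2 ]
  [  2  -4   2    6   2 ]
r2 := r2 + 4·r1
  [  1  -2   1   3   1 ]
  [  0   0   0   0  -1 ]
  [ -2   4  -2  -6  -2 ]
  [  2  -4   2   6   2 ]
r3 := r3 + 2·r1
  [ 1  -2  1  3   1 ]
  [ 0   0  0  0  -1 ]
  [ 0   0  0  0   0 ]
  [ 2  -4  2  6   2 ]
r4 := r4 − 2·r1
  [ 1  -2  1  3   1 ]
  [ 0   0  0  0  -1 ]
  [ 0   0  0  0   0 ]
  [ 0   0  0  0   0 ]
r2 := -1·r2
  [ 1  -2  1  3  1 ]
  [ 0   0  0  0  1 ]
  [ 0   0  0  0  0 ]
  [ 0   0  0  0  0 ]
r1 := r1 − r2
  [ 1  -2  1  3  0 ]
  [ 0   0  0  0  1 ]
  [ 0   0  0  0  0 ]
  [ 0   0  0  0  0 ]
Pivot columns are the columns containing a leading 1.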